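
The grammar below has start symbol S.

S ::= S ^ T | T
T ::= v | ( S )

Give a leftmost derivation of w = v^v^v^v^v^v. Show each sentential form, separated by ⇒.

S⇒S^T⇒S^T^T⇒S^T^T^T⇒S^T^T^T^T⇒S^T^T^T^T^T⇒T^T^T^T^T^T⇒v^T^T^T^T^T⇒v^v^T^T^T^T⇒v^v^v^T^T^T⇒v^v^v^v^T^T⇒v^v^v^v^v^T⇒v^v^v^v^v^v

S ⇒ S^T   [S ::= S ^ T]
S^T ⇒ S^T^T   [S ::= S ^ T]
S^T^T ⇒ S^T^T^T   [S ::= S ^ T]
S^T^T^T ⇒ S^T^T^T^T   [S ::= S ^ T]
S^T^T^T^T ⇒ S^T^T^T^T^T   [S ::= S ^ T]
S^T^T^T^T^T ⇒ T^T^T^T^T^T   [S ::= T]
T^T^T^T^T^T ⇒ v^T^T^T^T^T   [T ::= v]
v^T^T^T^T^T ⇒ v^v^T^T^T^T   [T ::= v]
v^v^T^T^T^T ⇒ v^v^v^T^T^T   [T ::= v]
v^v^v^T^T^T ⇒ v^v^v^v^T^T   [T ::= v]
v^v^v^v^T^T ⇒ v^v^v^v^v^T   [T ::= v]
v^v^v^v^v^T ⇒ v^v^v^v^v^v   [T ::= v]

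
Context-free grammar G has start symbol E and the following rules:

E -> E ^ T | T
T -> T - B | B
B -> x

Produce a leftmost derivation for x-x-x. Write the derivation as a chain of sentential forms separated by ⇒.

E ⇒ T ⇒ T-B ⇒ T-B-B ⇒ B-B-B ⇒ x-B-B ⇒ x-x-B ⇒ x-x-x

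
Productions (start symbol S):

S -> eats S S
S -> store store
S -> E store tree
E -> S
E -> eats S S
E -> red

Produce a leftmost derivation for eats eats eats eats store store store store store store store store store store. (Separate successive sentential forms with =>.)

S => eats S S   [S -> eats S S]
eats S S => eats eats S S S   [S -> eats S S]
eats eats S S S => eats eats eats S S S S   [S -> eats S S]
eats eats eats S S S S => eats eats eats eats S S S S S   [S -> eats S S]
eats eats eats eats S S S S S => eats eats eats eats store store S S S S   [S -> store store]
eats eats eats eats store store S S S S => eats eats eats eats store store store store S S S   [S -> store store]
eats eats eats eats store store store store S S S => eats eats eats eats store store store store store store S S   [S -> store store]
eats eats eats eats store store store store store store S S => eats eats eats eats store store store store store store store store S   [S -> store store]
eats eats eats eats store store store store store store store store S => eats eats eats eats store store store store store store store store store store   [S -> store store]

S => eats S S => eats eats S S S => eats eats eats S S S S => eats eats eats eats S S S S S => eats eats eats eats store store S S S S => eats eats eats eats store store store store S S S => eats eats eats eats store store store store store store S S => eats eats eats eats store store store store store store store store S => eats eats eats eats store store store store store store store store store store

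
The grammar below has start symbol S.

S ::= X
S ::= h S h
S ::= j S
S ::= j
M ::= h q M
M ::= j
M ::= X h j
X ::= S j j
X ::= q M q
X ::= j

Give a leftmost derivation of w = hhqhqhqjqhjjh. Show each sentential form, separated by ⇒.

S ⇒ hSh   [S ::= h S h]
hSh ⇒ hXh   [S ::= X]
hXh ⇒ hSjjh   [X ::= S j j]
hSjjh ⇒ hhShjjh   [S ::= h S h]
hhShjjh ⇒ hhXhjjh   [S ::= X]
hhXhjjh ⇒ hhqMqhjjh   [X ::= q M q]
hhqMqhjjh ⇒ hhqhqMqhjjh   [M ::= h q M]
hhqhqMqhjjh ⇒ hhqhqhqMqhjjh   [M ::= h q M]
hhqhqhqMqhjjh ⇒ hhqhqhqjqhjjh   [M ::= j]

S ⇒ hSh ⇒ hXh ⇒ hSjjh ⇒ hhShjjh ⇒ hhXhjjh ⇒ hhqMqhjjh ⇒ hhqhqMqhjjh ⇒ hhqhqhqMqhjjh ⇒ hhqhqhqjqhjjh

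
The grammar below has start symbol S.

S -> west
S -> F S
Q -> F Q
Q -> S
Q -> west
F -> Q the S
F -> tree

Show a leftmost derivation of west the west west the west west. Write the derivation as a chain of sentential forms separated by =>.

S => F S   [S -> F S]
F S => Q the S S   [F -> Q the S]
Q the S S => F Q the S S   [Q -> F Q]
F Q the S S => Q the S Q the S S   [F -> Q the S]
Q the S Q the S S => west the S Q the S S   [Q -> west]
west the S Q the S S => west the west Q the S S   [S -> west]
west the west Q the S S => west the west west the S S   [Q -> west]
west the west west the S S => west the west west the west S   [S -> west]
west the west west the west S => west the west west the west west   [S -> west]

S => F S => Q the S S => F Q the S S => Q the S Q the S S => west the S Q the S S => west the west Q the S S => west the west west the S S => west the west west the west S => west the west west the west west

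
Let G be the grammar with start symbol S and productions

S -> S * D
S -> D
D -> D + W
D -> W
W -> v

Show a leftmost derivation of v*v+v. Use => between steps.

S => S*D   [S -> S * D]
S*D => D*D   [S -> D]
D*D => W*D   [D -> W]
W*D => v*D   [W -> v]
v*D => v*D+W   [D -> D + W]
v*D+W => v*W+W   [D -> W]
v*W+W => v*v+W   [W -> v]
v*v+W => v*v+v   [W -> v]

S=>S*D=>D*D=>W*D=>v*D=>v*D+W=>v*W+W=>v*v+W=>v*v+v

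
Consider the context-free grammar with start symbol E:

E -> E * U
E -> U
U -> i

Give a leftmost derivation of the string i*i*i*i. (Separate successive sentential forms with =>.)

E => E*U => E*U*U => E*U*U*U => U*U*U*U => i*U*U*U => i*i*U*U => i*i*i*U => i*i*i*i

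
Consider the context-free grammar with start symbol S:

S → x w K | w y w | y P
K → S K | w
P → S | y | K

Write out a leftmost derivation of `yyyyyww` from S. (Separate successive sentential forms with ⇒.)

S ⇒ yP ⇒ yK ⇒ ySK ⇒ yyPK ⇒ yySK ⇒ yyyPK ⇒ yyyKK ⇒ yyySKK ⇒ yyyyPKK ⇒ yyyyyKK ⇒ yyyyywK ⇒ yyyyyww

S ⇒ yP   [S → y P]
yP ⇒ yK   [P → K]
yK ⇒ ySK   [K → S K]
ySK ⇒ yyPK   [S → y P]
yyPK ⇒ yySK   [P → S]
yySK ⇒ yyyPK   [S → y P]
yyyPK ⇒ yyyKK   [P → K]
yyyKK ⇒ yyySKK   [K → S K]
yyySKK ⇒ yyyyPKK   [S → y P]
yyyyPKK ⇒ yyyyyKK   [P → y]
yyyyyKK ⇒ yyyyywK   [K → w]
yyyyywK ⇒ yyyyyww   [K → w]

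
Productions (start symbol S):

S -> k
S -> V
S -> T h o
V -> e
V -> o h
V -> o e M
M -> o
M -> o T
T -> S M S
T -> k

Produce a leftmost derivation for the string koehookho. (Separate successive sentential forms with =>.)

S => Tho => SMSho => ThoMSho => SMShoMSho => kMShoMSho => koShoMSho => koVhoMSho => koehoMSho => koehooSho => koehookho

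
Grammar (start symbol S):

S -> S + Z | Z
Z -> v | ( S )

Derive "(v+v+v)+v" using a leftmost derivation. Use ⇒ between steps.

S ⇒ S+Z   [S -> S + Z]
S+Z ⇒ Z+Z   [S -> Z]
Z+Z ⇒ (S)+Z   [Z -> ( S )]
(S)+Z ⇒ (S+Z)+Z   [S -> S + Z]
(S+Z)+Z ⇒ (S+Z+Z)+Z   [S -> S + Z]
(S+Z+Z)+Z ⇒ (Z+Z+Z)+Z   [S -> Z]
(Z+Z+Z)+Z ⇒ (v+Z+Z)+Z   [Z -> v]
(v+Z+Z)+Z ⇒ (v+v+Z)+Z   [Z -> v]
(v+v+Z)+Z ⇒ (v+v+v)+Z   [Z -> v]
(v+v+v)+Z ⇒ (v+v+v)+v   [Z -> v]

S ⇒ S+Z ⇒ Z+Z ⇒ (S)+Z ⇒ (S+Z)+Z ⇒ (S+Z+Z)+Z ⇒ (Z+Z+Z)+Z ⇒ (v+Z+Z)+Z ⇒ (v+v+Z)+Z ⇒ (v+v+v)+Z ⇒ (v+v+v)+v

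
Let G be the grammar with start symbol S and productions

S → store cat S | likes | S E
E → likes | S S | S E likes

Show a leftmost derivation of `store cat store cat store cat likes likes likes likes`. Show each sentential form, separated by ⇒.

S ⇒ store cat S ⇒ store cat store cat S ⇒ store cat store cat S E ⇒ store cat store cat store cat S E ⇒ store cat store cat store cat S E E ⇒ store cat store cat store cat S E E E ⇒ store cat store cat store cat likes E E E ⇒ store cat store cat store cat likes likes E E ⇒ store cat store cat store cat likes likes likes E ⇒ store cat store cat store cat likes likes likes likes

S ⇒ store cat S   [S → store cat S]
store cat S ⇒ store cat store cat S   [S → store cat S]
store cat store cat S ⇒ store cat store cat S E   [S → S E]
store cat store cat S E ⇒ store cat store cat store cat S E   [S → store cat S]
store cat store cat store cat S E ⇒ store cat store cat store cat S E E   [S → S E]
store cat store cat store cat S E E ⇒ store cat store cat store cat S E E E   [S → S E]
store cat store cat store cat S E E E ⇒ store cat store cat store cat likes E E E   [S → likes]
store cat store cat store cat likes E E E ⇒ store cat store cat store cat likes likes E E   [E → likes]
store cat store cat store cat likes likes E E ⇒ store cat store cat store cat likes likes likes E   [E → likes]
store cat store cat store cat likes likes likes E ⇒ store cat store cat store cat likes likes likes likes   [E → likes]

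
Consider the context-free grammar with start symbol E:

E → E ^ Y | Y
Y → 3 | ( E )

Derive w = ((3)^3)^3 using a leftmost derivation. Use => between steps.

E => E^Y   [E → E ^ Y]
E^Y => Y^Y   [E → Y]
Y^Y => (E)^Y   [Y → ( E )]
(E)^Y => (E^Y)^Y   [E → E ^ Y]
(E^Y)^Y => (Y^Y)^Y   [E → Y]
(Y^Y)^Y => ((E)^Y)^Y   [Y → ( E )]
((E)^Y)^Y => ((Y)^Y)^Y   [E → Y]
((Y)^Y)^Y => ((3)^Y)^Y   [Y → 3]
((3)^Y)^Y => ((3)^3)^Y   [Y → 3]
((3)^3)^Y => ((3)^3)^3   [Y → 3]

E => E^Y => Y^Y => (E)^Y => (E^Y)^Y => (Y^Y)^Y => ((E)^Y)^Y => ((Y)^Y)^Y => ((3)^Y)^Y => ((3)^3)^Y => ((3)^3)^3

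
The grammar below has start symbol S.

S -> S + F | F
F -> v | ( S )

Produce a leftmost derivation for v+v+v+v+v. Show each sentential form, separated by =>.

S=>S+F=>S+F+F=>S+F+F+F=>S+F+F+F+F=>F+F+F+F+F=>v+F+F+F+F=>v+v+F+F+F=>v+v+v+F+F=>v+v+v+v+F=>v+v+v+v+v

S => S+F   [S -> S + F]
S+F => S+F+F   [S -> S + F]
S+F+F => S+F+F+F   [S -> S + F]
S+F+F+F => S+F+F+F+F   [S -> S + F]
S+F+F+F+F => F+F+F+F+F   [S -> F]
F+F+F+F+F => v+F+F+F+F   [F -> v]
v+F+F+F+F => v+v+F+F+F   [F -> v]
v+v+F+F+F => v+v+v+F+F   [F -> v]
v+v+v+F+F => v+v+v+v+F   [F -> v]
v+v+v+v+F => v+v+v+v+v   [F -> v]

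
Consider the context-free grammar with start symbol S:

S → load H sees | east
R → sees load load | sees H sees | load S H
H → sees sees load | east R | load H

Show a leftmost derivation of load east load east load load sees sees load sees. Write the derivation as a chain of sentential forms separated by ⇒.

S ⇒ load H sees ⇒ load east R sees ⇒ load east load S H sees ⇒ load east load east H sees ⇒ load east load east load H sees ⇒ load east load east load load H sees ⇒ load east load east load load sees sees load sees

S ⇒ load H sees   [S → load H sees]
load H sees ⇒ load east R sees   [H → east R]
load east R sees ⇒ load east load S H sees   [R → load S H]
load east load S H sees ⇒ load east load east H sees   [S → east]
load east load east H sees ⇒ load east load east load H sees   [H → load H]
load east load east load H sees ⇒ load east load east load load H sees   [H → load H]
load east load east load load H sees ⇒ load east load east load load sees sees load sees   [H → sees sees load]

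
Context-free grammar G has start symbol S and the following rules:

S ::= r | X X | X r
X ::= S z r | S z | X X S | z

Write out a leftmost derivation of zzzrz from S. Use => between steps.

S => XX => SzrX => XXzrX => zXzrX => zzzrX => zzzrz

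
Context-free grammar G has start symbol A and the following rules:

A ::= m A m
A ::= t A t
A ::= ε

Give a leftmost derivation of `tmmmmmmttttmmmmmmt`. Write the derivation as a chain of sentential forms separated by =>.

A => tAt   [A ::= t A t]
tAt => tmAmt   [A ::= m A m]
tmAmt => tmmAmmt   [A ::= m A m]
tmmAmmt => tmmmAmmmt   [A ::= m A m]
tmmmAmmmt => tmmmmAmmmmt   [A ::= m A m]
tmmmmAmmmmt => tmmmmmAmmmmmt   [A ::= m A m]
tmmmmmAmmmmmt => tmmmmmmAmmmmmmt   [A ::= m A m]
tmmmmmmAmmmmmmt => tmmmmmmtAtmmmmmmt   [A ::= t A t]
tmmmmmmtAtmmmmmmt => tmmmmmmttAttmmmmmmt   [A ::= t A t]
tmmmmmmttAttmmmmmmt => tmmmmmmttttmmmmmmt   [A ::= ε]

A => tAt => tmAmt => tmmAmmt => tmmmAmmmt => tmmmmAmmmmt => tmmmmmAmmmmmt => tmmmmmmAmmmmmmt => tmmmmmmtAtmmmmmmt => tmmmmmmttAttmmmmmmt => tmmmmmmttttmmmmmmt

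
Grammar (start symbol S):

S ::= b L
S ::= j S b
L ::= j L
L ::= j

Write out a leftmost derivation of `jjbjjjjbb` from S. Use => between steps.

S=>jSb=>jjSbb=>jjbLbb=>jjbjLbb=>jjbjjLbb=>jjbjjjLbb=>jjbjjjjbb

S => jSb   [S ::= j S b]
jSb => jjSbb   [S ::= j S b]
jjSbb => jjbLbb   [S ::= b L]
jjbLbb => jjbjLbb   [L ::= j L]
jjbjLbb => jjbjjLbb   [L ::= j L]
jjbjjLbb => jjbjjjLbb   [L ::= j L]
jjbjjjLbb => jjbjjjjbb   [L ::= j]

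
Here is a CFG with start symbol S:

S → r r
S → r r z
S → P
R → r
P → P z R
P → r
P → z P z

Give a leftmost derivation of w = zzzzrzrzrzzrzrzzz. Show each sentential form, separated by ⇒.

S ⇒ P   [S → P]
P ⇒ zPz   [P → z P z]
zPz ⇒ zzPzz   [P → z P z]
zzPzz ⇒ zzzPzzz   [P → z P z]
zzzPzzz ⇒ zzzPzRzzz   [P → P z R]
zzzPzRzzz ⇒ zzzPzRzRzzz   [P → P z R]
zzzPzRzRzzz ⇒ zzzzPzzRzRzzz   [P → z P z]
zzzzPzzRzRzzz ⇒ zzzzPzRzzRzRzzz   [P → P z R]
zzzzPzRzzRzRzzz ⇒ zzzzPzRzRzzRzRzzz   [P → P z R]
zzzzPzRzRzzRzRzzz ⇒ zzzzrzRzRzzRzRzzz   [P → r]
zzzzrzRzRzzRzRzzz ⇒ zzzzrzrzRzzRzRzzz   [R → r]
zzzzrzrzRzzRzRzzz ⇒ zzzzrzrzrzzRzRzzz   [R → r]
zzzzrzrzrzzRzRzzz ⇒ zzzzrzrzrzzrzRzzz   [R → r]
zzzzrzrzrzzrzRzzz ⇒ zzzzrzrzrzzrzrzzz   [R → r]

S ⇒ P ⇒ zPz ⇒ zzPzz ⇒ zzzPzzz ⇒ zzzPzRzzz ⇒ zzzPzRzRzzz ⇒ zzzzPzzRzRzzz ⇒ zzzzPzRzzRzRzzz ⇒ zzzzPzRzRzzRzRzzz ⇒ zzzzrzRzRzzRzRzzz ⇒ zzzzrzrzRzzRzRzzz ⇒ zzzzrzrzrzzRzRzzz ⇒ zzzzrzrzrzzrzRzzz ⇒ zzzzrzrzrzzrzrzzz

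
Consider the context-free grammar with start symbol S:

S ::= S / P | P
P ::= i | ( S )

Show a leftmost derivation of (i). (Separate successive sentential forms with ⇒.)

S ⇒ P   [S ::= P]
P ⇒ (S)   [P ::= ( S )]
(S) ⇒ (P)   [S ::= P]
(P) ⇒ (i)   [P ::= i]

S ⇒ P ⇒ (S) ⇒ (P) ⇒ (i)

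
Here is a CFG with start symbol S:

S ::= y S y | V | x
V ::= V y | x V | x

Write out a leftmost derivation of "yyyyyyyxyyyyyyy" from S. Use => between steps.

S => ySy   [S ::= y S y]
ySy => yySyy   [S ::= y S y]
yySyy => yyySyyy   [S ::= y S y]
yyySyyy => yyyySyyyy   [S ::= y S y]
yyyySyyyy => yyyyySyyyyy   [S ::= y S y]
yyyyySyyyyy => yyyyyySyyyyyy   [S ::= y S y]
yyyyyySyyyyyy => yyyyyyySyyyyyyy   [S ::= y S y]
yyyyyyySyyyyyyy => yyyyyyyxyyyyyyy   [S ::= x]

S => ySy => yySyy => yyySyyy => yyyySyyyy => yyyyySyyyyy => yyyyyySyyyyyy => yyyyyyySyyyyyyy => yyyyyyyxyyyyyyy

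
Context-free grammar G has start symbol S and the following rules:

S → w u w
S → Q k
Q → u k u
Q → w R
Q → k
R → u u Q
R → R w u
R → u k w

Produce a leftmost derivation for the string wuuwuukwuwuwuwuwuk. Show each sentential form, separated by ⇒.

S ⇒ Qk ⇒ wRk ⇒ wRwuk ⇒ wRwuwuk ⇒ wRwuwuwuk ⇒ wRwuwuwuwuk ⇒ wRwuwuwuwuwuk ⇒ wuuQwuwuwuwuwuk ⇒ wuuwRwuwuwuwuwuk ⇒ wuuwuuQwuwuwuwuwuk ⇒ wuuwuukwuwuwuwuwuk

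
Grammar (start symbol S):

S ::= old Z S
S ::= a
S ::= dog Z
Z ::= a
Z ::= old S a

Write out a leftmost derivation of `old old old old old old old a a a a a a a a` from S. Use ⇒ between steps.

S ⇒ old Z S ⇒ old old S a S ⇒ old old old Z S a S ⇒ old old old old S a S a S ⇒ old old old old old Z S a S a S ⇒ old old old old old old S a S a S a S ⇒ old old old old old old old Z S a S a S a S ⇒ old old old old old old old a S a S a S a S ⇒ old old old old old old old a a a S a S a S ⇒ old old old old old old old a a a a a S a S ⇒ old old old old old old old a a a a a a a S ⇒ old old old old old old old a a a a a a a a

S ⇒ old Z S   [S ::= old Z S]
old Z S ⇒ old old S a S   [Z ::= old S a]
old old S a S ⇒ old old old Z S a S   [S ::= old Z S]
old old old Z S a S ⇒ old old old old S a S a S   [Z ::= old S a]
old old old old S a S a S ⇒ old old old old old Z S a S a S   [S ::= old Z S]
old old old old old Z S a S a S ⇒ old old old old old old S a S a S a S   [Z ::= old S a]
old old old old old old S a S a S a S ⇒ old old old old old old old Z S a S a S a S   [S ::= old Z S]
old old old old old old old Z S a S a S a S ⇒ old old old old old old old a S a S a S a S   [Z ::= a]
old old old old old old old a S a S a S a S ⇒ old old old old old old old a a a S a S a S   [S ::= a]
old old old old old old old a a a S a S a S ⇒ old old old old old old old a a a a a S a S   [S ::= a]
old old old old old old old a a a a a S a S ⇒ old old old old old old old a a a a a a a S   [S ::= a]
old old old old old old old a a a a a a a S ⇒ old old old old old old old a a a a a a a a   [S ::= a]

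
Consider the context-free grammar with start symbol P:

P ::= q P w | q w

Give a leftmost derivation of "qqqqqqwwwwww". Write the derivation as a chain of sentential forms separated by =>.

P => qPw => qqPww => qqqPwww => qqqqPwwww => qqqqqPwwwww => qqqqqqwwwwww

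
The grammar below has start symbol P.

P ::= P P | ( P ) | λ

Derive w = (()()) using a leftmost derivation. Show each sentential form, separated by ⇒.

P ⇒ PP   [P ::= P P]
PP ⇒ (P)P   [P ::= ( P )]
(P)P ⇒ (PP)P   [P ::= P P]
(PP)P ⇒ (PPP)P   [P ::= P P]
(PPP)P ⇒ (PPPP)P   [P ::= P P]
(PPPP)P ⇒ ((P)PPP)P   [P ::= ( P )]
((P)PPP)P ⇒ (()PPP)P   [P ::= λ]
(()PPP)P ⇒ (()PP)P   [P ::= λ]
(()PP)P ⇒ (()(P)P)P   [P ::= ( P )]
(()(P)P)P ⇒ (()()P)P   [P ::= λ]
(()()P)P ⇒ (()())P   [P ::= λ]
(()())P ⇒ (()())   [P ::= λ]

P⇒PP⇒(P)P⇒(PP)P⇒(PPP)P⇒(PPPP)P⇒((P)PPP)P⇒(()PPP)P⇒(()PP)P⇒(()(P)P)P⇒(()()P)P⇒(()())P⇒(()())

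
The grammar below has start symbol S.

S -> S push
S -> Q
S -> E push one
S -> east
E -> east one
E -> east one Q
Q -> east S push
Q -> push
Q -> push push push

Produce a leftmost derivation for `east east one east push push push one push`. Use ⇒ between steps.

S ⇒ Q ⇒ east S push ⇒ east E push one push ⇒ east east one Q push one push ⇒ east east one east S push push one push ⇒ east east one east Q push push one push ⇒ east east one east push push push one push

S ⇒ Q   [S -> Q]
Q ⇒ east S push   [Q -> east S push]
east S push ⇒ east E push one push   [S -> E push one]
east E push one push ⇒ east east one Q push one push   [E -> east one Q]
east east one Q push one push ⇒ east east one east S push push one push   [Q -> east S push]
east east one east S push push one push ⇒ east east one east Q push push one push   [S -> Q]
east east one east Q push push one push ⇒ east east one east push push push one push   [Q -> push]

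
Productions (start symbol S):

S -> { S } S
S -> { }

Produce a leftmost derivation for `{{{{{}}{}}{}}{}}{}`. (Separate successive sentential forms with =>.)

S => {S}S => {{S}S}S => {{{S}S}S}S => {{{{S}S}S}S}S => {{{{{}}S}S}S}S => {{{{{}}{}}S}S}S => {{{{{}}{}}{}}S}S => {{{{{}}{}}{}}{}}S => {{{{{}}{}}{}}{}}{}

S => {S}S   [S -> { S } S]
{S}S => {{S}S}S   [S -> { S } S]
{{S}S}S => {{{S}S}S}S   [S -> { S } S]
{{{S}S}S}S => {{{{S}S}S}S}S   [S -> { S } S]
{{{{S}S}S}S}S => {{{{{}}S}S}S}S   [S -> { }]
{{{{{}}S}S}S}S => {{{{{}}{}}S}S}S   [S -> { }]
{{{{{}}{}}S}S}S => {{{{{}}{}}{}}S}S   [S -> { }]
{{{{{}}{}}{}}S}S => {{{{{}}{}}{}}{}}S   [S -> { }]
{{{{{}}{}}{}}{}}S => {{{{{}}{}}{}}{}}{}   [S -> { }]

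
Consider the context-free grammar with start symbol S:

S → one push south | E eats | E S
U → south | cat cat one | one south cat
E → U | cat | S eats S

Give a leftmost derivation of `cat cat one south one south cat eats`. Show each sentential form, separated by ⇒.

S ⇒ E S   [S → E S]
E S ⇒ U S   [E → U]
U S ⇒ cat cat one S   [U → cat cat one]
cat cat one S ⇒ cat cat one E S   [S → E S]
cat cat one E S ⇒ cat cat one U S   [E → U]
cat cat one U S ⇒ cat cat one south S   [U → south]
cat cat one south S ⇒ cat cat one south E eats   [S → E eats]
cat cat one south E eats ⇒ cat cat one south U eats   [E → U]
cat cat one south U eats ⇒ cat cat one south one south cat eats   [U → one south cat]

S ⇒ E S ⇒ U S ⇒ cat cat one S ⇒ cat cat one E S ⇒ cat cat one U S ⇒ cat cat one south S ⇒ cat cat one south E eats ⇒ cat cat one south U eats ⇒ cat cat one south one south cat eats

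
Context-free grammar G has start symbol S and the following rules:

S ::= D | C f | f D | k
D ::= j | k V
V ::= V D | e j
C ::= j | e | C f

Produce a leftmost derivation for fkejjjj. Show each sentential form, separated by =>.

S=>fD=>fkV=>fkVD=>fkVDD=>fkVDDD=>fkejDDD=>fkejjDD=>fkejjjD=>fkejjjj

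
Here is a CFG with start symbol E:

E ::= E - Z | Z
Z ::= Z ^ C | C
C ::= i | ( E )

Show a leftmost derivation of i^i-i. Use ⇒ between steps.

E ⇒ E-Z ⇒ Z-Z ⇒ Z^C-Z ⇒ C^C-Z ⇒ i^C-Z ⇒ i^i-Z ⇒ i^i-C ⇒ i^i-i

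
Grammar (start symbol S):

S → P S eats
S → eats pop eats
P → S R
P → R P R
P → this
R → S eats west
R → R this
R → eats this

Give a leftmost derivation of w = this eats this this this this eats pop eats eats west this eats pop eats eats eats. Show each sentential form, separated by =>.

S => P S eats   [S → P S eats]
P S eats => this S eats   [P → this]
this S eats => this P S eats eats   [S → P S eats]
this P S eats eats => this R P R S eats eats   [P → R P R]
this R P R S eats eats => this R this P R S eats eats   [R → R this]
this R this P R S eats eats => this R this this P R S eats eats   [R → R this]
this R this this P R S eats eats => this eats this this this P R S eats eats   [R → eats this]
this eats this this this P R S eats eats => this eats this this this this R S eats eats   [P → this]
this eats this this this this R S eats eats => this eats this this this this R this S eats eats   [R → R this]
this eats this this this this R this S eats eats => this eats this this this this S eats west this S eats eats   [R → S eats west]
this eats this this this this S eats west this S eats eats => this eats this this this this eats pop eats eats west this S eats eats   [S → eats pop eats]
this eats this this this this eats pop eats eats west this S eats eats => this eats this this this this eats pop eats eats west this eats pop eats eats eats   [S → eats pop eats]

S => P S eats => this S eats => this P S eats eats => this R P R S eats eats => this R this P R S eats eats => this R this this P R S eats eats => this eats this this this P R S eats eats => this eats this this this this R S eats eats => this eats this this this this R this S eats eats => this eats this this this this S eats west this S eats eats => this eats this this this this eats pop eats eats west this S eats eats => this eats this this this this eats pop eats eats west this eats pop eats eats eats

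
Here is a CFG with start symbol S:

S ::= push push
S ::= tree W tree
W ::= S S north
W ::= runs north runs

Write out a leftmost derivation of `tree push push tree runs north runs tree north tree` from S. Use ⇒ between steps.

S ⇒ tree W tree ⇒ tree S S north tree ⇒ tree push push S north tree ⇒ tree push push tree W tree north tree ⇒ tree push push tree runs north runs tree north tree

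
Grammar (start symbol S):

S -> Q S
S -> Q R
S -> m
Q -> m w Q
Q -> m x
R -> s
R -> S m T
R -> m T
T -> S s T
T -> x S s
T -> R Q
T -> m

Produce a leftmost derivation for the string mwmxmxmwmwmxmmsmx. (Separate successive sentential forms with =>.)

S => QR => mwQR => mwmxR => mwmxSmT => mwmxQSmT => mwmxmxSmT => mwmxmxQSmT => mwmxmxmwQSmT => mwmxmxmwmwQSmT => mwmxmxmwmwmxSmT => mwmxmxmwmwmxmmT => mwmxmxmwmwmxmmRQ => mwmxmxmwmwmxmmsQ => mwmxmxmwmwmxmmsmx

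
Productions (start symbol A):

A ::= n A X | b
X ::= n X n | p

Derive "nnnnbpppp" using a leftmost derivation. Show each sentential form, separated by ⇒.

A ⇒ nAX   [A ::= n A X]
nAX ⇒ nnAXX   [A ::= n A X]
nnAXX ⇒ nnnAXXX   [A ::= n A X]
nnnAXXX ⇒ nnnnAXXXX   [A ::= n A X]
nnnnAXXXX ⇒ nnnnbXXXX   [A ::= b]
nnnnbXXXX ⇒ nnnnbpXXX   [X ::= p]
nnnnbpXXX ⇒ nnnnbppXX   [X ::= p]
nnnnbppXX ⇒ nnnnbpppX   [X ::= p]
nnnnbpppX ⇒ nnnnbpppp   [X ::= p]

A⇒nAX⇒nnAXX⇒nnnAXXX⇒nnnnAXXXX⇒nnnnbXXXX⇒nnnnbpXXX⇒nnnnbppXX⇒nnnnbpppX⇒nnnnbpppp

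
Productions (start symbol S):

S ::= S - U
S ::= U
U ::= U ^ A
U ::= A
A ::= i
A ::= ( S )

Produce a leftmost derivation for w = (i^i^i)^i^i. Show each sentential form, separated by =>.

S => U   [S ::= U]
U => U^A   [U ::= U ^ A]
U^A => U^A^A   [U ::= U ^ A]
U^A^A => A^A^A   [U ::= A]
A^A^A => (S)^A^A   [A ::= ( S )]
(S)^A^A => (U)^A^A   [S ::= U]
(U)^A^A => (U^A)^A^A   [U ::= U ^ A]
(U^A)^A^A => (U^A^A)^A^A   [U ::= U ^ A]
(U^A^A)^A^A => (A^A^A)^A^A   [U ::= A]
(A^A^A)^A^A => (i^A^A)^A^A   [A ::= i]
(i^A^A)^A^A => (i^i^A)^A^A   [A ::= i]
(i^i^A)^A^A => (i^i^i)^A^A   [A ::= i]
(i^i^i)^A^A => (i^i^i)^i^A   [A ::= i]
(i^i^i)^i^A => (i^i^i)^i^i   [A ::= i]

S => U => U^A => U^A^A => A^A^A => (S)^A^A => (U)^A^A => (U^A)^A^A => (U^A^A)^A^A => (A^A^A)^A^A => (i^A^A)^A^A => (i^i^A)^A^A => (i^i^i)^A^A => (i^i^i)^i^A => (i^i^i)^i^i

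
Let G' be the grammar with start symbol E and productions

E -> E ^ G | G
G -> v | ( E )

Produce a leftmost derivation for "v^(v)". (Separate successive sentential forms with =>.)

E => E^G   [E -> E ^ G]
E^G => G^G   [E -> G]
G^G => v^G   [G -> v]
v^G => v^(E)   [G -> ( E )]
v^(E) => v^(G)   [E -> G]
v^(G) => v^(v)   [G -> v]

E=>E^G=>G^G=>v^G=>v^(E)=>v^(G)=>v^(v)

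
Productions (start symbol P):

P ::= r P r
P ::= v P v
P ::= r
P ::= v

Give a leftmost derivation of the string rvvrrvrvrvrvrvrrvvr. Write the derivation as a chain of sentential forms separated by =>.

P => rPr => rvPvr => rvvPvvr => rvvrPrvvr => rvvrrPrrvvr => rvvrrvPvrrvvr => rvvrrvrPrvrrvvr => rvvrrvrvPvrvrrvvr => rvvrrvrvrPrvrvrrvvr => rvvrrvrvrvrvrvrrvvr

P => rPr   [P ::= r P r]
rPr => rvPvr   [P ::= v P v]
rvPvr => rvvPvvr   [P ::= v P v]
rvvPvvr => rvvrPrvvr   [P ::= r P r]
rvvrPrvvr => rvvrrPrrvvr   [P ::= r P r]
rvvrrPrrvvr => rvvrrvPvrrvvr   [P ::= v P v]
rvvrrvPvrrvvr => rvvrrvrPrvrrvvr   [P ::= r P r]
rvvrrvrPrvrrvvr => rvvrrvrvPvrvrrvvr   [P ::= v P v]
rvvrrvrvPvrvrrvvr => rvvrrvrvrPrvrvrrvvr   [P ::= r P r]
rvvrrvrvrPrvrvrrvvr => rvvrrvrvrvrvrvrrvvr   [P ::= v]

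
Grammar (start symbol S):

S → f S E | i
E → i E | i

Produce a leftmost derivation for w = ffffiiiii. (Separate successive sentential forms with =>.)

S => fSE => ffSEE => fffSEEE => ffffSEEEE => ffffiEEEE => ffffiiEEE => ffffiiiEE => ffffiiiiE => ffffiiiii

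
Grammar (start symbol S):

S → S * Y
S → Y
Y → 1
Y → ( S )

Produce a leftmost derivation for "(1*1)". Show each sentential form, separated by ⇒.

S⇒Y⇒(S)⇒(S*Y)⇒(Y*Y)⇒(1*Y)⇒(1*1)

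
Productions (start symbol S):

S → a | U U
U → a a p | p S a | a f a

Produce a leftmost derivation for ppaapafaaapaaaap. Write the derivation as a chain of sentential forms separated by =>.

S => UU => pSaU => pUUaU => ppSaUaU => ppaaUaU => ppaapSaaU => ppaapUUaaU => ppaapafaUaaU => ppaapafaaapaaU => ppaapafaaapaaaap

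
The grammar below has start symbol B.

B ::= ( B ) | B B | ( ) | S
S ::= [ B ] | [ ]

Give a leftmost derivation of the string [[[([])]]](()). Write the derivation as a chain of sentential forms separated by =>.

B=>BB=>SB=>[B]B=>[S]B=>[[B]]B=>[[S]]B=>[[[B]]]B=>[[[(B)]]]B=>[[[(S)]]]B=>[[[([])]]]B=>[[[([])]]](B)=>[[[([])]]](())

B => BB   [B ::= B B]
BB => SB   [B ::= S]
SB => [B]B   [S ::= [ B ]]
[B]B => [S]B   [B ::= S]
[S]B => [[B]]B   [S ::= [ B ]]
[[B]]B => [[S]]B   [B ::= S]
[[S]]B => [[[B]]]B   [S ::= [ B ]]
[[[B]]]B => [[[(B)]]]B   [B ::= ( B )]
[[[(B)]]]B => [[[(S)]]]B   [B ::= S]
[[[(S)]]]B => [[[([])]]]B   [S ::= [ ]]
[[[([])]]]B => [[[([])]]](B)   [B ::= ( B )]
[[[([])]]](B) => [[[([])]]](())   [B ::= ( )]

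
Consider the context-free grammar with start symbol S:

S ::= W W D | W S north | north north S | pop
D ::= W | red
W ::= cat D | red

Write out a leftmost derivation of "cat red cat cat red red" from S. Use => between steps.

S => W W D => cat D W D => cat W W D => cat red W D => cat red cat D D => cat red cat W D => cat red cat cat D D => cat red cat cat red D => cat red cat cat red red

S => W W D   [S ::= W W D]
W W D => cat D W D   [W ::= cat D]
cat D W D => cat W W D   [D ::= W]
cat W W D => cat red W D   [W ::= red]
cat red W D => cat red cat D D   [W ::= cat D]
cat red cat D D => cat red cat W D   [D ::= W]
cat red cat W D => cat red cat cat D D   [W ::= cat D]
cat red cat cat D D => cat red cat cat red D   [D ::= red]
cat red cat cat red D => cat red cat cat red red   [D ::= red]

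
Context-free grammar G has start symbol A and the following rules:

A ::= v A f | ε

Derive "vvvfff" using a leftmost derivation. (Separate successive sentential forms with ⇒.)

A ⇒ vAf ⇒ vvAff ⇒ vvvAfff ⇒ vvvfff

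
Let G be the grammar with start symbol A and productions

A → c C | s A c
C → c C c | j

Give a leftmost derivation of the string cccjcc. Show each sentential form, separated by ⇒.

A ⇒ cC ⇒ ccCc ⇒ cccCcc ⇒ cccjcc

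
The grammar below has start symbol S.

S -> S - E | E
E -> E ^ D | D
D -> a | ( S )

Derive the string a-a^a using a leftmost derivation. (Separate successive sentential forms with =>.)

S => S-E   [S -> S - E]
S-E => E-E   [S -> E]
E-E => D-E   [E -> D]
D-E => a-E   [D -> a]
a-E => a-E^D   [E -> E ^ D]
a-E^D => a-D^D   [E -> D]
a-D^D => a-a^D   [D -> a]
a-a^D => a-a^a   [D -> a]

S => S-E => E-E => D-E => a-E => a-E^D => a-D^D => a-a^D => a-a^a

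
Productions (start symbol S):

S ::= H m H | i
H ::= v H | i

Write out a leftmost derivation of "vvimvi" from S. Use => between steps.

S => HmH   [S ::= H m H]
HmH => vHmH   [H ::= v H]
vHmH => vvHmH   [H ::= v H]
vvHmH => vvimH   [H ::= i]
vvimH => vvimvH   [H ::= v H]
vvimvH => vvimvi   [H ::= i]

S => HmH => vHmH => vvHmH => vvimH => vvimvH => vvimvi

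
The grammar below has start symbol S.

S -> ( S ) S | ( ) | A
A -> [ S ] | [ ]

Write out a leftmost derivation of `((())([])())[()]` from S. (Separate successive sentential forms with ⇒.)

S ⇒ (S)S   [S -> ( S ) S]
(S)S ⇒ ((S)S)S   [S -> ( S ) S]
((S)S)S ⇒ ((())S)S   [S -> ( )]
((())S)S ⇒ ((())(S)S)S   [S -> ( S ) S]
((())(S)S)S ⇒ ((())(A)S)S   [S -> A]
((())(A)S)S ⇒ ((())([])S)S   [A -> [ ]]
((())([])S)S ⇒ ((())([])())S   [S -> ( )]
((())([])())S ⇒ ((())([])())A   [S -> A]
((())([])())A ⇒ ((())([])())[S]   [A -> [ S ]]
((())([])())[S] ⇒ ((())([])())[()]   [S -> ( )]

S⇒(S)S⇒((S)S)S⇒((())S)S⇒((())(S)S)S⇒((())(A)S)S⇒((())([])S)S⇒((())([])())S⇒((())([])())A⇒((())([])())[S]⇒((())([])())[()]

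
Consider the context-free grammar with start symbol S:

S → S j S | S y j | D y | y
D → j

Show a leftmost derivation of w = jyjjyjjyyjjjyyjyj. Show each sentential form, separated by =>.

S=>Syj=>Syjyj=>SjSyjyj=>SjSjSyjyj=>SjSjSjSyjyj=>DyjSjSjSyjyj=>jyjSjSjSyjyj=>jyjDyjSjSyjyj=>jyjjyjSjSyjyj=>jyjjyjSyjjSyjyj=>jyjjyjDyyjjSyjyj=>jyjjyjjyyjjSyjyj=>jyjjyjjyyjjDyyjyj=>jyjjyjjyyjjjyyjyj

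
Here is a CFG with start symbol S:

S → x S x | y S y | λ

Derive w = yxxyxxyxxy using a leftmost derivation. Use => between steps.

S => ySy => yxSxy => yxxSxxy => yxxySyxxy => yxxyxSxyxxy => yxxyxxyxxy

S => ySy   [S → y S y]
ySy => yxSxy   [S → x S x]
yxSxy => yxxSxxy   [S → x S x]
yxxSxxy => yxxySyxxy   [S → y S y]
yxxySyxxy => yxxyxSxyxxy   [S → x S x]
yxxyxSxyxxy => yxxyxxyxxy   [S → λ]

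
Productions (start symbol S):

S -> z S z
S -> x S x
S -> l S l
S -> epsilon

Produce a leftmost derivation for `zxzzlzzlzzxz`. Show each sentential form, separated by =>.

S=>zSz=>zxSxz=>zxzSzxz=>zxzzSzzxz=>zxzzlSlzzxz=>zxzzlzSzlzzxz=>zxzzlzzlzzxz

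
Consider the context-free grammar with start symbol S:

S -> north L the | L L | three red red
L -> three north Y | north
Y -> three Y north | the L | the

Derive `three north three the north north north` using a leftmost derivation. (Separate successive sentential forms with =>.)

S => L L => three north Y L => three north three Y north L => three north three the L north L => three north three the north north L => three north three the north north north

S => L L   [S -> L L]
L L => three north Y L   [L -> three north Y]
three north Y L => three north three Y north L   [Y -> three Y north]
three north three Y north L => three north three the L north L   [Y -> the L]
three north three the L north L => three north three the north north L   [L -> north]
three north three the north north L => three north three the north north north   [L -> north]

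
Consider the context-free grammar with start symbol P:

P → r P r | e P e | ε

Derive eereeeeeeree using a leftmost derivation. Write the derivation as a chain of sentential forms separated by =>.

P => ePe   [P → e P e]
ePe => eePee   [P → e P e]
eePee => eerPree   [P → r P r]
eerPree => eerePeree   [P → e P e]
eerePeree => eereePeeree   [P → e P e]
eereePeeree => eereeePeeeree   [P → e P e]
eereeePeeeree => eereeeeeeree   [P → ε]

P=>ePe=>eePee=>eerPree=>eerePeree=>eereePeeree=>eereeePeeeree=>eereeeeeeree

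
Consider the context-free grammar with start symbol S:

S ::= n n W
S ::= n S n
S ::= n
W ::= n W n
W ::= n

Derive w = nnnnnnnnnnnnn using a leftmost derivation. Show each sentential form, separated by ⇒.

S ⇒ nnW ⇒ nnnWn ⇒ nnnnWnn ⇒ nnnnnWnnn ⇒ nnnnnnWnnnn ⇒ nnnnnnnWnnnnn ⇒ nnnnnnnnnnnnn

S ⇒ nnW   [S ::= n n W]
nnW ⇒ nnnWn   [W ::= n W n]
nnnWn ⇒ nnnnWnn   [W ::= n W n]
nnnnWnn ⇒ nnnnnWnnn   [W ::= n W n]
nnnnnWnnn ⇒ nnnnnnWnnnn   [W ::= n W n]
nnnnnnWnnnn ⇒ nnnnnnnWnnnnn   [W ::= n W n]
nnnnnnnWnnnnn ⇒ nnnnnnnnnnnnn   [W ::= n]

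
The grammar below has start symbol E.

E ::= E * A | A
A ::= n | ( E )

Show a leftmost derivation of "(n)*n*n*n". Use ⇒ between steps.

E ⇒ E*A   [E ::= E * A]
E*A ⇒ E*A*A   [E ::= E * A]
E*A*A ⇒ E*A*A*A   [E ::= E * A]
E*A*A*A ⇒ A*A*A*A   [E ::= A]
A*A*A*A ⇒ (E)*A*A*A   [A ::= ( E )]
(E)*A*A*A ⇒ (A)*A*A*A   [E ::= A]
(A)*A*A*A ⇒ (n)*A*A*A   [A ::= n]
(n)*A*A*A ⇒ (n)*n*A*A   [A ::= n]
(n)*n*A*A ⇒ (n)*n*n*A   [A ::= n]
(n)*n*n*A ⇒ (n)*n*n*n   [A ::= n]

E ⇒ E*A ⇒ E*A*A ⇒ E*A*A*A ⇒ A*A*A*A ⇒ (E)*A*A*A ⇒ (A)*A*A*A ⇒ (n)*A*A*A ⇒ (n)*n*A*A ⇒ (n)*n*n*A ⇒ (n)*n*n*n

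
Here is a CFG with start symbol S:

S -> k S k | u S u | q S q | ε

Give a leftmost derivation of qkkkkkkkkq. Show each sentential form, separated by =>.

S => qSq => qkSkq => qkkSkkq => qkkkSkkkq => qkkkkSkkkkq => qkkkkkkkkq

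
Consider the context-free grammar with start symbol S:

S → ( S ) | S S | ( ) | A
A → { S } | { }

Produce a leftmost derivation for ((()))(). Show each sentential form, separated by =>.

S=>SS=>(S)S=>((S))S=>((()))S=>((()))()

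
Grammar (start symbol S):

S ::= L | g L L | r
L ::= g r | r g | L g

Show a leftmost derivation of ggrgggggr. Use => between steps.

S => gLL   [S ::= g L L]
gLL => gLgL   [L ::= L g]
gLgL => gLggL   [L ::= L g]
gLggL => gLgggL   [L ::= L g]
gLgggL => gLggggL   [L ::= L g]
gLggggL => ggrggggL   [L ::= g r]
ggrggggL => ggrgggggr   [L ::= g r]

S => gLL => gLgL => gLggL => gLgggL => gLggggL => ggrggggL => ggrgggggr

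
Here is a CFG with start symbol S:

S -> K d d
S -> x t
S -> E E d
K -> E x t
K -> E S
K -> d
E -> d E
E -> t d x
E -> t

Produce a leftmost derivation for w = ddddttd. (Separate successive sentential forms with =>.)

S => EEd   [S -> E E d]
EEd => dEEd   [E -> d E]
dEEd => ddEEd   [E -> d E]
ddEEd => dddEEd   [E -> d E]
dddEEd => ddddEEd   [E -> d E]
ddddEEd => ddddtEd   [E -> t]
ddddtEd => ddddttd   [E -> t]

S => EEd => dEEd => ddEEd => dddEEd => ddddEEd => ddddtEd => ddddttd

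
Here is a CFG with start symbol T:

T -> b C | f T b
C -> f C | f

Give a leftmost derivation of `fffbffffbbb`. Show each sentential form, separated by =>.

T => fTb => ffTbb => fffTbbb => fffbCbbb => fffbfCbbb => fffbffCbbb => fffbfffCbbb => fffbffffbbb

T => fTb   [T -> f T b]
fTb => ffTbb   [T -> f T b]
ffTbb => fffTbbb   [T -> f T b]
fffTbbb => fffbCbbb   [T -> b C]
fffbCbbb => fffbfCbbb   [C -> f C]
fffbfCbbb => fffbffCbbb   [C -> f C]
fffbffCbbb => fffbfffCbbb   [C -> f C]
fffbfffCbbb => fffbffffbbb   [C -> f]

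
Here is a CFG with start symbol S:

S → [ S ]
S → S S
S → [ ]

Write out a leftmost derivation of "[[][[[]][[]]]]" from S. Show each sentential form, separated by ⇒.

S⇒[S]⇒[SS]⇒[[]S]⇒[[][S]]⇒[[][SS]]⇒[[][[S]S]]⇒[[][[[]]S]]⇒[[][[[]][S]]]⇒[[][[[]][[]]]]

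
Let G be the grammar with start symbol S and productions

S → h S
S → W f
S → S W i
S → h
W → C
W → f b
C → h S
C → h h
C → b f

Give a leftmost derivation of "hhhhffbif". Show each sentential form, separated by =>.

S => hS   [S → h S]
hS => hWf   [S → W f]
hWf => hCf   [W → C]
hCf => hhSf   [C → h S]
hhSf => hhSWif   [S → S W i]
hhSWif => hhWfWif   [S → W f]
hhWfWif => hhCfWif   [W → C]
hhCfWif => hhhSfWif   [C → h S]
hhhSfWif => hhhhfWif   [S → h]
hhhhfWif => hhhhffbif   [W → f b]

S=>hS=>hWf=>hCf=>hhSf=>hhSWif=>hhWfWif=>hhCfWif=>hhhSfWif=>hhhhfWif=>hhhhffbif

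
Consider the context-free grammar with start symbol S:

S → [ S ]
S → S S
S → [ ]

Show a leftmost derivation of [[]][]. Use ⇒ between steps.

S ⇒ SS   [S → S S]
SS ⇒ [S]S   [S → [ S ]]
[S]S ⇒ [[]]S   [S → [ ]]
[[]]S ⇒ [[]][]   [S → [ ]]

S⇒SS⇒[S]S⇒[[]]S⇒[[]][]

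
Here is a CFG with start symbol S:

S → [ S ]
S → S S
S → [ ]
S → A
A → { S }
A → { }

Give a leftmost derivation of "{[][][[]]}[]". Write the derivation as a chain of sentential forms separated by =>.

S => SS => AS => {S}S => {SS}S => {[]S}S => {[]SS}S => {[][]S}S => {[][][S]}S => {[][][[]]}S => {[][][[]]}[]

S => SS   [S → S S]
SS => AS   [S → A]
AS => {S}S   [A → { S }]
{S}S => {SS}S   [S → S S]
{SS}S => {[]S}S   [S → [ ]]
{[]S}S => {[]SS}S   [S → S S]
{[]SS}S => {[][]S}S   [S → [ ]]
{[][]S}S => {[][][S]}S   [S → [ S ]]
{[][][S]}S => {[][][[]]}S   [S → [ ]]
{[][][[]]}S => {[][][[]]}[]   [S → [ ]]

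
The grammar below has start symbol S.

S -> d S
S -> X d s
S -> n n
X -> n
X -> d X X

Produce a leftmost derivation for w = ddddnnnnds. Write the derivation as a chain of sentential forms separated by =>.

S => dS   [S -> d S]
dS => dXds   [S -> X d s]
dXds => ddXXds   [X -> d X X]
ddXXds => dddXXXds   [X -> d X X]
dddXXXds => ddddXXXXds   [X -> d X X]
ddddXXXXds => ddddnXXXds   [X -> n]
ddddnXXXds => ddddnnXXds   [X -> n]
ddddnnXXds => ddddnnnXds   [X -> n]
ddddnnnXds => ddddnnnnds   [X -> n]

S=>dS=>dXds=>ddXXds=>dddXXXds=>ddddXXXXds=>ddddnXXXds=>ddddnnXXds=>ddddnnnXds=>ddddnnnnds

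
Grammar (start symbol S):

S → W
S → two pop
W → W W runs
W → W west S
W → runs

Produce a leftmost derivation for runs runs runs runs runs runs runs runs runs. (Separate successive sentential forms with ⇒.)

S ⇒ W ⇒ W W runs ⇒ W W runs W runs ⇒ W W runs W runs W runs ⇒ W W runs W runs W runs W runs ⇒ runs W runs W runs W runs W runs ⇒ runs runs runs W runs W runs W runs ⇒ runs runs runs runs runs W runs W runs ⇒ runs runs runs runs runs runs runs W runs ⇒ runs runs runs runs runs runs runs runs runs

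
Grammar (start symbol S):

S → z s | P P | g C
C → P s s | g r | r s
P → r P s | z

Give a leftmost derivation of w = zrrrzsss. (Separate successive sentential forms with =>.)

S => PP => zP => zrPs => zrrPss => zrrrPsss => zrrrzsss

S => PP   [S → P P]
PP => zP   [P → z]
zP => zrPs   [P → r P s]
zrPs => zrrPss   [P → r P s]
zrrPss => zrrrPsss   [P → r P s]
zrrrPsss => zrrrzsss   [P → z]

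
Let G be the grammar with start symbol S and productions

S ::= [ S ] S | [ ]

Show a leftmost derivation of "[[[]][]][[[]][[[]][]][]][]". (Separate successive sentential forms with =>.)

S => [S]S   [S ::= [ S ] S]
[S]S => [[S]S]S   [S ::= [ S ] S]
[[S]S]S => [[[]]S]S   [S ::= [ ]]
[[[]]S]S => [[[]][]]S   [S ::= [ ]]
[[[]][]]S => [[[]][]][S]S   [S ::= [ S ] S]
[[[]][]][S]S => [[[]][]][[S]S]S   [S ::= [ S ] S]
[[[]][]][[S]S]S => [[[]][]][[[]]S]S   [S ::= [ ]]
[[[]][]][[[]]S]S => [[[]][]][[[]][S]S]S   [S ::= [ S ] S]
[[[]][]][[[]][S]S]S => [[[]][]][[[]][[S]S]S]S   [S ::= [ S ] S]
[[[]][]][[[]][[S]S]S]S => [[[]][]][[[]][[[]]S]S]S   [S ::= [ ]]
[[[]][]][[[]][[[]]S]S]S => [[[]][]][[[]][[[]][]]S]S   [S ::= [ ]]
[[[]][]][[[]][[[]][]]S]S => [[[]][]][[[]][[[]][]][]]S   [S ::= [ ]]
[[[]][]][[[]][[[]][]][]]S => [[[]][]][[[]][[[]][]][]][]   [S ::= [ ]]

S=>[S]S=>[[S]S]S=>[[[]]S]S=>[[[]][]]S=>[[[]][]][S]S=>[[[]][]][[S]S]S=>[[[]][]][[[]]S]S=>[[[]][]][[[]][S]S]S=>[[[]][]][[[]][[S]S]S]S=>[[[]][]][[[]][[[]]S]S]S=>[[[]][]][[[]][[[]][]]S]S=>[[[]][]][[[]][[[]][]][]]S=>[[[]][]][[[]][[[]][]][]][]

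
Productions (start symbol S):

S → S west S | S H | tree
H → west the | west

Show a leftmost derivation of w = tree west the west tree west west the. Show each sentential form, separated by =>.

S => S H   [S → S H]
S H => S H H   [S → S H]
S H H => S west S H H   [S → S west S]
S west S H H => S H west S H H   [S → S H]
S H west S H H => tree H west S H H   [S → tree]
tree H west S H H => tree west the west S H H   [H → west the]
tree west the west S H H => tree west the west tree H H   [S → tree]
tree west the west tree H H => tree west the west tree west H   [H → west]
tree west the west tree west H => tree west the west tree west west the   [H → west the]

S => S H => S H H => S west S H H => S H west S H H => tree H west S H H => tree west the west S H H => tree west the west tree H H => tree west the west tree west H => tree west the west tree west west the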